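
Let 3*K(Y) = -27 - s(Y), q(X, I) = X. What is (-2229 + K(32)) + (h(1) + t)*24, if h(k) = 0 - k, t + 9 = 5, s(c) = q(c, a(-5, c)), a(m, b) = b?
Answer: -7106/3 ≈ -2368.7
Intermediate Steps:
s(c) = c
t = -4 (t = -9 + 5 = -4)
h(k) = -k
K(Y) = -9 - Y/3 (K(Y) = (-27 - Y)/3 = -9 - Y/3)
(-2229 + K(32)) + (h(1) + t)*24 = (-2229 + (-9 - ⅓*32)) + (-1*1 - 4)*24 = (-2229 + (-9 - 32/3)) + (-1 - 4)*24 = (-2229 - 59/3) - 5*24 = -6746/3 - 120 = -7106/3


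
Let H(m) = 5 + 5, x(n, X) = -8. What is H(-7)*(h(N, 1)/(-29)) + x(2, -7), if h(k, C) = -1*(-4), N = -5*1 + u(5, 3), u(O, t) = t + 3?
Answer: -272/29 ≈ -9.3793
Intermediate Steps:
u(O, t) = 3 + t
N = 1 (N = -5*1 + (3 + 3) = -5 + 6 = 1)
h(k, C) = 4
H(m) = 10
H(-7)*(h(N, 1)/(-29)) + x(2, -7) = 10*(4/(-29)) - 8 = 10*(4*(-1/29)) - 8 = 10*(-4/29) - 8 = -40/29 - 8 = -272/29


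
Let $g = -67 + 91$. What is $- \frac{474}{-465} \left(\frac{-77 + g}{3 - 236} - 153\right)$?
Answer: $- \frac{5624168}{36115} \approx -155.73$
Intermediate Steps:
$g = 24$
$- \frac{474}{-465} \left(\frac{-77 + g}{3 - 236} - 153\right) = - \frac{474}{-465} \left(\frac{-77 + 24}{3 - 236} - 153\right) = \left(-474\right) \left(- \frac{1}{465}\right) \left(- \frac{53}{-233} - 153\right) = \frac{158 \left(\left(-53\right) \left(- \frac{1}{233}\right) - 153\right)}{155} = \frac{158 \left(\frac{53}{233} - 153\right)}{155} = \frac{158}{155} \left(- \frac{35596}{233}\right) = - \frac{5624168}{36115}$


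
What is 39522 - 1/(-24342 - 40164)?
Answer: 2549406133/64506 ≈ 39522.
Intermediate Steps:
39522 - 1/(-24342 - 40164) = 39522 - 1/(-64506) = 39522 - 1*(-1/64506) = 39522 + 1/64506 = 2549406133/64506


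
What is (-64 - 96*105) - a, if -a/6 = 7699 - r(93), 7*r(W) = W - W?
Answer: 36050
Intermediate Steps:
r(W) = 0 (r(W) = (W - W)/7 = (⅐)*0 = 0)
a = -46194 (a = -6*(7699 - 1*0) = -6*(7699 + 0) = -6*7699 = -46194)
(-64 - 96*105) - a = (-64 - 96*105) - 1*(-46194) = (-64 - 10080) + 46194 = -10144 + 46194 = 36050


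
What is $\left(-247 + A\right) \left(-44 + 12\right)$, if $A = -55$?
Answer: $9664$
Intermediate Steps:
$\left(-247 + A\right) \left(-44 + 12\right) = \left(-247 - 55\right) \left(-44 + 12\right) = \left(-302\right) \left(-32\right) = 9664$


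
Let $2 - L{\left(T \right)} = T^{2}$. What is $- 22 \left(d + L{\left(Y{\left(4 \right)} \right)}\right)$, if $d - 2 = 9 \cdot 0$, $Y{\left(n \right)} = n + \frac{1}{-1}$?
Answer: $110$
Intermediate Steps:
$Y{\left(n \right)} = -1 + n$ ($Y{\left(n \right)} = n - 1 = -1 + n$)
$L{\left(T \right)} = 2 - T^{2}$
$d = 2$ ($d = 2 + 9 \cdot 0 = 2 + 0 = 2$)
$- 22 \left(d + L{\left(Y{\left(4 \right)} \right)}\right) = - 22 \left(2 + \left(2 - \left(-1 + 4\right)^{2}\right)\right) = - 22 \left(2 + \left(2 - 3^{2}\right)\right) = - 22 \left(2 + \left(2 - 9\right)\right) = - 22 \left(2 - 7\right) = \left(-22\right) \left(-5\right) = 110$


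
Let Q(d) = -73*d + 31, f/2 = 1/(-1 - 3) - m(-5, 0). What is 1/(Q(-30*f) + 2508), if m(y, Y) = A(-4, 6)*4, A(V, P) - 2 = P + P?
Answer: -1/243836 ≈ -4.1011e-6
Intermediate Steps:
A(V, P) = 2 + 2*P (A(V, P) = 2 + (P + P) = 2 + 2*P)
m(y, Y) = 56 (m(y, Y) = (2 + 2*6)*4 = (2 + 12)*4 = 14*4 = 56)
f = -225/2 (f = 2*(1/(-1 - 3) - 1*56) = 2*(1/(-4) - 56) = 2*(-¼ - 56) = 2*(-225/4) = -225/2 ≈ -112.50)
Q(d) = 31 - 73*d
1/(Q(-30*f) + 2508) = 1/((31 - (-2190)*(-225)/2) + 2508) = 1/((31 - 73*3375) + 2508) = 1/((31 - 246375) + 2508) = 1/(-246344 + 2508) = 1/(-243836) = -1/243836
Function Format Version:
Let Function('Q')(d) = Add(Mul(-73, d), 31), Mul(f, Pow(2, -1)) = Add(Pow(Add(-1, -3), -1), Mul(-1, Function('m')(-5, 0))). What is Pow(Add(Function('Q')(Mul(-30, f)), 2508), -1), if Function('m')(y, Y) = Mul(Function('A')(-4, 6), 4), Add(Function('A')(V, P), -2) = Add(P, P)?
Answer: Rational(-1, 243836) ≈ -4.1011e-6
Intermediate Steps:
Function('A')(V, P) = Add(2, Mul(2, P)) (Function('A')(V, P) = Add(2, Add(P, P)) = Add(2, Mul(2, P)))
Function('m')(y, Y) = 56 (Function('m')(y, Y) = Mul(Add(2, Mul(2, 6)), 4) = Mul(Add(2, 12), 4) = Mul(14, 4) = 56)
f = Rational(-225, 2) (f = Mul(2, Add(Pow(Add(-1, -3), -1), Mul(-1, 56))) = Mul(2, Add(Pow(-4, -1), -56)) = Mul(2, Add(Rational(-1, 4), -56)) = Mul(2, Rational(-225, 4)) = Rational(-225, 2) ≈ -112.50)
Function('Q')(d) = Add(31, Mul(-73, d))
Pow(Add(Function('Q')(Mul(-30, f)), 2508), -1) = Pow(Add(Add(31, Mul(-73, Mul(-30, Rational(-225, 2)))), 2508), -1) = Pow(Add(Add(31, Mul(-73, 3375)), 2508), -1) = Pow(Add(Add(31, -246375), 2508), -1) = Pow(Add(-246344, 2508), -1) = Pow(-243836, -1) = Rational(-1, 243836)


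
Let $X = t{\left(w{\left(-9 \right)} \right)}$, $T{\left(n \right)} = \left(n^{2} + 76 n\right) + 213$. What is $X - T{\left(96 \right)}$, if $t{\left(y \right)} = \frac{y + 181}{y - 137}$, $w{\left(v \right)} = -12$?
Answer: $- \frac{2492194}{149} \approx -16726.0$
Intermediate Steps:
$T{\left(n \right)} = 213 + n^{2} + 76 n$
$t{\left(y \right)} = \frac{181 + y}{-137 + y}$
$X = - \frac{169}{149}$ ($X = \frac{181 - 12}{-137 - 12} = \frac{1}{-149} \cdot 169 = \left(- \frac{1}{149}\right) 169 = - \frac{169}{149} \approx -1.1342$)
$X - T{\left(96 \right)} = - \frac{169}{149} - \left(213 + 96^{2} + 76 \cdot 96\right) = - \frac{169}{149} - \left(213 + 9216 + 7296\right) = - \frac{169}{149} - 16725 = - \frac{2492194}{149}$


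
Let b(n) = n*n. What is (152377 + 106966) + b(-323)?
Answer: 363672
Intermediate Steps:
b(n) = n²
(152377 + 106966) + b(-323) = (152377 + 106966) + (-323)² = 259343 + 104329 = 363672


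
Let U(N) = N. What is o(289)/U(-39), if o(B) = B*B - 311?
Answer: -83210/39 ≈ -2133.6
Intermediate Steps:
o(B) = -311 + B**2 (o(B) = B**2 - 311 = -311 + B**2)
o(289)/U(-39) = (-311 + 289**2)/(-39) = (-311 + 83521)*(-1/39) = 83210*(-1/39) = -83210/39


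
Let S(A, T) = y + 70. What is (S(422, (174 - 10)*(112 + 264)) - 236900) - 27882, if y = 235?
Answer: -264477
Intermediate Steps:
S(A, T) = 305 (S(A, T) = 235 + 70 = 305)
(S(422, (174 - 10)*(112 + 264)) - 236900) - 27882 = (305 - 236900) - 27882 = -236595 - 27882 = -264477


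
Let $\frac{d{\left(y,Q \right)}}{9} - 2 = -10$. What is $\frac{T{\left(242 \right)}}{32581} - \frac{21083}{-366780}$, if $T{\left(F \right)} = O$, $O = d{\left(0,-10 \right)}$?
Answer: $\frac{660497063}{11950059180} \approx 0.055271$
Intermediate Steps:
$d{\left(y,Q \right)} = -72$ ($d{\left(y,Q \right)} = 18 + 9 \left(-10\right) = 18 - 90 = -72$)
$O = -72$
$T{\left(F \right)} = -72$
$\frac{T{\left(242 \right)}}{32581} - \frac{21083}{-366780} = - \frac{72}{32581} - \frac{21083}{-366780} = \left(-72\right) \frac{1}{32581} - - \frac{21083}{366780} = - \frac{72}{32581} + \frac{21083}{366780} = \frac{660497063}{11950059180}$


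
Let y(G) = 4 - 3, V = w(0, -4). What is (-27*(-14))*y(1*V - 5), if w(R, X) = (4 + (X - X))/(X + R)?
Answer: 378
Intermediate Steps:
w(R, X) = 4/(R + X) (w(R, X) = (4 + 0)/(R + X) = 4/(R + X))
V = -1 (V = 4/(0 - 4) = 4/(-4) = 4*(-1/4) = -1)
y(G) = 1
(-27*(-14))*y(1*V - 5) = -27*(-14)*1 = 378*1 = 378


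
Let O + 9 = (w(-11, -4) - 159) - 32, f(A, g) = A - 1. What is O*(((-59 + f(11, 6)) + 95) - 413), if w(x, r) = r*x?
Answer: 57252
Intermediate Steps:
f(A, g) = -1 + A
O = -156 (O = -9 + ((-4*(-11) - 159) - 32) = -9 + ((44 - 159) - 32) = -9 + (-115 - 32) = -9 - 147 = -156)
O*(((-59 + f(11, 6)) + 95) - 413) = -156*(((-59 + (-1 + 11)) + 95) - 413) = -156*(((-59 + 10) + 95) - 413) = -156*((-49 + 95) - 413) = -156*(46 - 413) = -156*(-367) = 57252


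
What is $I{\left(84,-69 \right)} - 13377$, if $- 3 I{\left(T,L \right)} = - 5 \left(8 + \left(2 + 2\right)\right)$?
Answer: $-13357$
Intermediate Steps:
$I{\left(T,L \right)} = 20$ ($I{\left(T,L \right)} = - \frac{\left(-5\right) \left(8 + \left(2 + 2\right)\right)}{3} = - \frac{\left(-5\right) \left(8 + 4\right)}{3} = - \frac{\left(-5\right) 12}{3} = \left(- \frac{1}{3}\right) \left(-60\right) = 20$)
$I{\left(84,-69 \right)} - 13377 = 20 - 13377 = -13357$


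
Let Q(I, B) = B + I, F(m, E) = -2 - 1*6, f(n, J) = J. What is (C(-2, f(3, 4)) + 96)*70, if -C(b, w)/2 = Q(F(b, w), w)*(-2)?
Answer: 5600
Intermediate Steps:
F(m, E) = -8 (F(m, E) = -2 - 6 = -8)
C(b, w) = -32 + 4*w (C(b, w) = -2*(w - 8)*(-2) = -2*(-8 + w)*(-2) = -2*(16 - 2*w) = -32 + 4*w)
(C(-2, f(3, 4)) + 96)*70 = ((-32 + 4*4) + 96)*70 = ((-32 + 16) + 96)*70 = (-16 + 96)*70 = 80*70 = 5600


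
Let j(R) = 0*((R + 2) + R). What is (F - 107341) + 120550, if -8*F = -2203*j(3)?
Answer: 13209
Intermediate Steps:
j(R) = 0 (j(R) = 0*((2 + R) + R) = 0*(2 + 2*R) = 0)
F = 0 (F = -(-2203)*0/8 = -⅛*0 = 0)
(F - 107341) + 120550 = (0 - 107341) + 120550 = -107341 + 120550 = 13209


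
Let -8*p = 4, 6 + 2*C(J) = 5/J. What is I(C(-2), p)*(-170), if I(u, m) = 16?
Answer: -2720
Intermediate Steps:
C(J) = -3 + 5/(2*J) (C(J) = -3 + (5/J)/2 = -3 + 5/(2*J))
p = -½ (p = -⅛*4 = -½ ≈ -0.50000)
I(C(-2), p)*(-170) = 16*(-170) = -2720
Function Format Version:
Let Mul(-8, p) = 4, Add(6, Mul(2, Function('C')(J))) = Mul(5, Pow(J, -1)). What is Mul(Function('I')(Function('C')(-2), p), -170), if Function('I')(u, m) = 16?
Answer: -2720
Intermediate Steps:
Function('C')(J) = Add(-3, Mul(Rational(5, 2), Pow(J, -1))) (Function('C')(J) = Add(-3, Mul(Rational(1, 2), Mul(5, Pow(J, -1)))) = Add(-3, Mul(Rational(5, 2), Pow(J, -1))))
p = Rational(-1, 2) (p = Mul(Rational(-1, 8), 4) = Rational(-1, 2) ≈ -0.50000)
Mul(Function('I')(Function('C')(-2), p), -170) = Mul(16, -170) = -2720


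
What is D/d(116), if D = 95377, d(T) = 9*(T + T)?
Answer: 95377/2088 ≈ 45.679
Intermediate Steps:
d(T) = 18*T (d(T) = 9*(2*T) = 18*T)
D/d(116) = 95377/((18*116)) = 95377/2088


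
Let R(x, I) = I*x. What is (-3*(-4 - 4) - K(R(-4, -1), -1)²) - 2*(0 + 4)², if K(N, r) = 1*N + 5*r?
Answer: -9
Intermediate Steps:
K(N, r) = N + 5*r
(-3*(-4 - 4) - K(R(-4, -1), -1)²) - 2*(0 + 4)² = (-3*(-4 - 4) - (-1*(-4) + 5*(-1))²) - 2*(0 + 4)² = (-3*(-8) - (4 - 5)²) - 2*4² = (24 - 1*(-1)²) - 2*16 = (24 - 1*1) - 32 = (24 - 1) - 32 = 23 - 32 = -9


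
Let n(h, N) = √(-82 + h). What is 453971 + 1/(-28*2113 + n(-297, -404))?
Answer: 1589070679791861/3500379275 - I*√379/3500379275 ≈ 4.5397e+5 - 5.5617e-9*I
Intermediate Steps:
453971 + 1/(-28*2113 + n(-297, -404)) = 453971 + 1/(-28*2113 + √(-82 - 297)) = 453971 + 1/(-59164 + √(-379)) = 453971 + 1/(-59164 + I*√379)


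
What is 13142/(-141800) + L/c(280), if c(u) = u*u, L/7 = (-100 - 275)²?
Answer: 98967173/7940800 ≈ 12.463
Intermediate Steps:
L = 984375 (L = 7*(-100 - 275)² = 7*(-375)² = 7*140625 = 984375)
c(u) = u²
13142/(-141800) + L/c(280) = 13142/(-141800) + 984375/(280²) = 13142*(-1/141800) + 984375/78400 = -6571/70900 + 984375*(1/78400) = -6571/70900 + 5625/448 = 98967173/7940800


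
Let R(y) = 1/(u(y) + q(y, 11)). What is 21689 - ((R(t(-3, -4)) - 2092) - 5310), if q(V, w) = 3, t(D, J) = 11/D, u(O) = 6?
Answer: 261818/9 ≈ 29091.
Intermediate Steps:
R(y) = 1/9 (R(y) = 1/(6 + 3) = 1/9)
21689 - ((R(t(-3, -4)) - 2092) - 5310) = 21689 - ((1/9 - 2092) - 5310) = 21689 - (-18827/9 - 5310) = 21689 - 1*(-66617/9) = 21689 + 66617/9 = 261818/9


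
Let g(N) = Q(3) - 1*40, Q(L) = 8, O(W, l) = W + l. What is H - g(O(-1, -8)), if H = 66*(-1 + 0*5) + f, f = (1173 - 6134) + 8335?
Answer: 3340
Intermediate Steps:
f = 3374 (f = -4961 + 8335 = 3374)
H = 3308 (H = 66*(-1 + 0*5) + 3374 = 66*(-1 + 0) + 3374 = 66*(-1) + 3374 = -66 + 3374 = 3308)
g(N) = -32 (g(N) = 8 - 1*40 = 8 - 40 = -32)
H - g(O(-1, -8)) = 3308 - 1*(-32) = 3308 + 32 = 3340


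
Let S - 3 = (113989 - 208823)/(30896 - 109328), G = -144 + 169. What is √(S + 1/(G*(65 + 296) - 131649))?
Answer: √1485212088981561/18784464 ≈ 2.0516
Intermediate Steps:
G = 25
S = 165065/39216 (S = 3 + (113989 - 208823)/(30896 - 109328) = 3 - 94834/(-78432) = 3 - 94834*(-1/78432) = 3 + 47417/39216 = 165065/39216 ≈ 4.2091)
√(S + 1/(G*(65 + 296) - 131649)) = √(165065/39216 + 1/(25*(65 + 296) - 131649)) = √(165065/39216 + 1/(25*361 - 131649)) = √(165065/39216 + 1/(9025 - 131649)) = √(165065/39216 + 1/(-122624)) = √(165065/39216 - 1/122624) = √(1265055709/300551424) = √1485212088981561/18784464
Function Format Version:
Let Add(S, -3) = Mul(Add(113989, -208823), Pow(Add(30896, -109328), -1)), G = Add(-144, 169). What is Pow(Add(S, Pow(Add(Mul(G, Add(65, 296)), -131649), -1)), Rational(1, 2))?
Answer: Mul(Rational(1, 18784464), Pow(1485212088981561, Rational(1, 2))) ≈ 2.0516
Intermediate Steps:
G = 25
S = Rational(165065, 39216) (S = Add(3, Mul(Add(113989, -208823), Pow(Add(30896, -109328), -1))) = Add(3, Mul(-94834, Pow(-78432, -1))) = Add(3, Mul(-94834, Rational(-1, 78432))) = Add(3, Rational(47417, 39216)) = Rational(165065, 39216) ≈ 4.2091)
Pow(Add(S, Pow(Add(Mul(G, Add(65, 296)), -131649), -1)), Rational(1, 2)) = Pow(Add(Rational(165065, 39216), Pow(Add(Mul(25, Add(65, 296)), -131649), -1)), Rational(1, 2)) = Pow(Add(Rational(165065, 39216), Pow(Add(Mul(25, 361), -131649), -1)), Rational(1, 2)) = Pow(Add(Rational(165065, 39216), Pow(Add(9025, -131649), -1)), Rational(1, 2)) = Pow(Add(Rational(165065, 39216), Pow(-122624, -1)), Rational(1, 2)) = Pow(Add(Rational(165065, 39216), Rational(-1, 122624)), Rational(1, 2)) = Pow(Rational(1265055709, 300551424), Rational(1, 2)) = Mul(Rational(1, 18784464), Pow(1485212088981561, Rational(1, 2)))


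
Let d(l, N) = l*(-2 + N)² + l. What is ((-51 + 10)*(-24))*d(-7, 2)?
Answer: -6888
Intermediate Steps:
d(l, N) = l + l*(-2 + N)²
((-51 + 10)*(-24))*d(-7, 2) = ((-51 + 10)*(-24))*(-7*(1 + (-2 + 2)²)) = (-41*(-24))*(-7*(1 + 0²)) = 984*(-7*(1 + 0)) = 984*(-7*1) = 984*(-7) = -6888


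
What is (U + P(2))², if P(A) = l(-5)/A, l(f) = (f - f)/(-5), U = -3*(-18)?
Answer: 2916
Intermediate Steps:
U = 54
l(f) = 0 (l(f) = 0*(-⅕) = 0)
P(A) = 0 (P(A) = 0/A = 0)
(U + P(2))² = (54 + 0)² = 54² = 2916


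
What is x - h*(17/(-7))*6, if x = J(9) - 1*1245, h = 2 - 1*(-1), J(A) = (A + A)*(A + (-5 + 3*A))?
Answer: -4503/7 ≈ -643.29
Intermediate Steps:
J(A) = 2*A*(-5 + 4*A) (J(A) = (2*A)*(-5 + 4*A) = 2*A*(-5 + 4*A))
h = 3 (h = 2 + 1 = 3)
x = -687 (x = 2*9*(-5 + 4*9) - 1*1245 = 2*9*(-5 + 36) - 1245 = 2*9*31 - 1245 = 558 - 1245 = -687)
x - h*(17/(-7))*6 = -687 - 3*(17/(-7))*6 = -687 - 3*(17*(-1/7))*6 = -687 - 3*(-17/7)*6 = -687 - (-51)*6/7 = -687 - 1*(-306/7) = -687 + 306/7 = -4503/7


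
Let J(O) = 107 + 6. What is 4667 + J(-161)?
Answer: 4780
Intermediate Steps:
J(O) = 113
4667 + J(-161) = 4667 + 113 = 4780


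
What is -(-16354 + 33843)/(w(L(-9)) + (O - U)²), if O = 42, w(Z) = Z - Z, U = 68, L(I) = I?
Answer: -17489/676 ≈ -25.871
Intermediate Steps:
w(Z) = 0
-(-16354 + 33843)/(w(L(-9)) + (O - U)²) = -(-16354 + 33843)/(0 + (42 - 1*68)²) = -17489/(0 + (42 - 68)²) = -17489/(0 + (-26)²) = -17489/(0 + 676) = -17489/676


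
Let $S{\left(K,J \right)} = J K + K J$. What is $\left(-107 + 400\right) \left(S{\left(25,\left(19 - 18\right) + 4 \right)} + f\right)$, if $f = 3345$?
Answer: $1053335$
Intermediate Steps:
$S{\left(K,J \right)} = 2 J K$ ($S{\left(K,J \right)} = J K + J K = 2 J K$)
$\left(-107 + 400\right) \left(S{\left(25,\left(19 - 18\right) + 4 \right)} + f\right) = \left(-107 + 400\right) \left(2 \left(\left(19 - 18\right) + 4\right) 25 + 3345\right) = 293 \left(2 \left(1 + 4\right) 25 + 3345\right) = 293 \left(2 \cdot 5 \cdot 25 + 3345\right) = 293 \left(250 + 3345\right) = 293 \cdot 3595 = 1053335$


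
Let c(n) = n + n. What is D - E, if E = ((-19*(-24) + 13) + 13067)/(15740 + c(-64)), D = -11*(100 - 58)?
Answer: -602190/1301 ≈ -462.87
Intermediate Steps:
c(n) = 2*n
D = -462 (D = -11*42 = -462)
E = 1128/1301 (E = ((-19*(-24) + 13) + 13067)/(15740 + 2*(-64)) = ((456 + 13) + 13067)/(15740 - 128) = (469 + 13067)/15612 = 13536*(1/15612) = 1128/1301 ≈ 0.86703)
D - E = -462 - 1*1128/1301 = -462 - 1128/1301 = -602190/1301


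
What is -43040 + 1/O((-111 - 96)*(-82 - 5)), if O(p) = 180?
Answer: -7747199/180 ≈ -43040.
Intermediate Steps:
-43040 + 1/O((-111 - 96)*(-82 - 5)) = -43040 + 1/180 = -7747199/180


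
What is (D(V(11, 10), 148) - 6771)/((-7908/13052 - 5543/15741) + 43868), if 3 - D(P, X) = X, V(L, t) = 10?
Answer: -177612849414/1126568872339 ≈ -0.15766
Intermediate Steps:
D(P, X) = 3 - X
(D(V(11, 10), 148) - 6771)/((-7908/13052 - 5543/15741) + 43868) = ((3 - 1*148) - 6771)/((-7908/13052 - 5543/15741) + 43868) = ((3 - 148) - 6771)/((-7908*1/13052 - 5543*1/15741) + 43868) = (-145 - 6771)/((-1977/3263 - 5543/15741) + 43868) = -6916/(-49206766/51362883 + 43868) = -6916/2253137744678/51362883 = -6916*51362883/2253137744678 = -177612849414/1126568872339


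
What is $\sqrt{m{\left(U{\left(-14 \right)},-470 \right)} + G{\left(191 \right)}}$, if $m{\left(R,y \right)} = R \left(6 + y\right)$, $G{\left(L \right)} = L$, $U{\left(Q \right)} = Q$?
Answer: $3 \sqrt{743} \approx 81.774$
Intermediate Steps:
$\sqrt{m{\left(U{\left(-14 \right)},-470 \right)} + G{\left(191 \right)}} = \sqrt{- 14 \left(6 - 470\right) + 191} = \sqrt{\left(-14\right) \left(-464\right) + 191} = \sqrt{6496 + 191} = \sqrt{6687} = 3 \sqrt{743}$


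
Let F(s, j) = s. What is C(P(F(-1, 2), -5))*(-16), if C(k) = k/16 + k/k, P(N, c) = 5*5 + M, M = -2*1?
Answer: -39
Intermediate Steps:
M = -2
P(N, c) = 23 (P(N, c) = 5*5 - 2 = 25 - 2 = 23)
C(k) = 1 + k/16 (C(k) = k*(1/16) + 1 = k/16 + 1 = 1 + k/16)
C(P(F(-1, 2), -5))*(-16) = (1 + (1/16)*23)*(-16) = (1 + 23/16)*(-16) = (39/16)*(-16) = -39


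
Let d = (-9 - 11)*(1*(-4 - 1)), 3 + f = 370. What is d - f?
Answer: -267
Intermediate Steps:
f = 367 (f = -3 + 370 = 367)
d = 100 (d = -20*(-5) = 100)
d - f = 100 - 1*367 = 100 - 367 = -267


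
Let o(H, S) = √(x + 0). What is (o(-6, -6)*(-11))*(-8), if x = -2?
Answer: 88*I*√2 ≈ 124.45*I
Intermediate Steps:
o(H, S) = I*√2 (o(H, S) = √(-2 + 0) = √(-2) = I*√2)
(o(-6, -6)*(-11))*(-8) = ((I*√2)*(-11))*(-8) = -11*I*√2*(-8) = 88*I*√2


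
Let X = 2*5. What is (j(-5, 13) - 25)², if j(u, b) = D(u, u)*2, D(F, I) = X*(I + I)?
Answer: 50625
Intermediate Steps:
X = 10
D(F, I) = 20*I (D(F, I) = 10*(I + I) = 10*(2*I) = 20*I)
j(u, b) = 40*u (j(u, b) = (20*u)*2 = 40*u)
(j(-5, 13) - 25)² = (40*(-5) - 25)² = (-200 - 25)² = (-225)² = 50625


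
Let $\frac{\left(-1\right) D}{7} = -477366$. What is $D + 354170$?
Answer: $3695732$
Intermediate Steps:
$D = 3341562$ ($D = \left(-7\right) \left(-477366\right) = 3341562$)
$D + 354170 = 3341562 + 354170 = 3695732$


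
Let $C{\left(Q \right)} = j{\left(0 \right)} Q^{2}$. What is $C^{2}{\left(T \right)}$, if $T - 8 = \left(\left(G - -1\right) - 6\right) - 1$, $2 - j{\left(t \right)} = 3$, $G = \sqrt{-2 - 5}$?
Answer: $\left(2 + i \sqrt{7}\right)^{4} \approx -103.0 - 63.498 i$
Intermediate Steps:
$G = i \sqrt{7}$ ($G = \sqrt{-7} = i \sqrt{7} \approx 2.6458 i$)
$j{\left(t \right)} = -1$ ($j{\left(t \right)} = 2 - 3 = -1$)
$T = 2 + i \sqrt{7}$ ($T = 8 - \left(6 - i \sqrt{7}\right) = 2 + i \sqrt{7} \approx 2.0 + 2.6458 i$)
$C{\left(Q \right)} = - Q^{2}$
$C^{2}{\left(T \right)} = \left(- \left(2 + i \sqrt{7}\right)^{2}\right)^{2} = \left(2 + i \sqrt{7}\right)^{4}$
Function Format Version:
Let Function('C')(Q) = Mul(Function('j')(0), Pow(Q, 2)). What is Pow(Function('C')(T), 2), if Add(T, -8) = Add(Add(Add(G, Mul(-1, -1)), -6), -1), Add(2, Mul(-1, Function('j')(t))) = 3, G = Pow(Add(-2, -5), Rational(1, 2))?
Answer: Pow(Add(2, Mul(I, Pow(7, Rational(1, 2)))), 4) ≈ Add(-103.00, Mul(-63.498, I))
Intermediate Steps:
G = Mul(I, Pow(7, Rational(1, 2))) (G = Pow(-7, Rational(1, 2)) = Mul(I, Pow(7, Rational(1, 2))) ≈ Mul(2.6458, I))
Function('j')(t) = -1 (Function('j')(t) = Add(2, Mul(-1, 3)) = Add(2, -3) = -1)
T = Add(2, Mul(I, Pow(7, Rational(1, 2)))) (T = Add(8, Add(Add(Add(Mul(I, Pow(7, Rational(1, 2))), Mul(-1, -1)), -6), -1)) = Add(8, Add(Add(Add(Mul(I, Pow(7, Rational(1, 2))), 1), -6), -1)) = Add(8, Add(Add(Add(1, Mul(I, Pow(7, Rational(1, 2)))), -6), -1)) = Add(8, Add(Add(-5, Mul(I, Pow(7, Rational(1, 2)))), -1)) = Add(8, Add(-6, Mul(I, Pow(7, Rational(1, 2))))) = Add(2, Mul(I, Pow(7, Rational(1, 2)))) ≈ Add(2.0000, Mul(2.6458, I)))
Function('C')(Q) = Mul(-1, Pow(Q, 2))
Pow(Function('C')(T), 2) = Pow(Mul(-1, Pow(Add(2, Mul(I, Pow(7, Rational(1, 2)))), 2)), 2) = Pow(Add(2, Mul(I, Pow(7, Rational(1, 2)))), 4)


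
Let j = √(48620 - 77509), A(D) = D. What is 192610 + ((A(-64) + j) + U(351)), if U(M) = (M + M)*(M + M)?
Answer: 685350 + I*√28889 ≈ 6.8535e+5 + 169.97*I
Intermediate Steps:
U(M) = 4*M² (U(M) = (2*M)*(2*M) = 4*M²)
j = I*√28889 (j = √(-28889) = I*√28889 ≈ 169.97*I)
192610 + ((A(-64) + j) + U(351)) = 192610 + ((-64 + I*√28889) + 4*351²) = 192610 + ((-64 + I*√28889) + 4*123201) = 192610 + ((-64 + I*√28889) + 492804) = 192610 + (492740 + I*√28889) = 685350 + I*√28889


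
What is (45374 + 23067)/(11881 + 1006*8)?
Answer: 68441/19929 ≈ 3.4342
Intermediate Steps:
(45374 + 23067)/(11881 + 1006*8) = 68441/(11881 + 8048) = 68441/19929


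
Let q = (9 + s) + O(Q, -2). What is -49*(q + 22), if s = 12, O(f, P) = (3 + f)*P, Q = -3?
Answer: -2107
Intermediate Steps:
O(f, P) = P*(3 + f)
q = 21 (q = (9 + 12) - 2*(3 - 3) = 21 - 2*0 = 21 + 0 = 21)
-49*(q + 22) = -49*(21 + 22) = -49*43 = -2107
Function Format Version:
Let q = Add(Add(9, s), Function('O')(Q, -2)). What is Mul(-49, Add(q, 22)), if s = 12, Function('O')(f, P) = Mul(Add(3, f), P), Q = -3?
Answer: -2107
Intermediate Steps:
Function('O')(f, P) = Mul(P, Add(3, f))
q = 21 (q = Add(Add(9, 12), Mul(-2, Add(3, -3))) = Add(21, Mul(-2, 0)) = Add(21, 0) = 21)
Mul(-49, Add(q, 22)) = Mul(-49, Add(21, 22)) = Mul(-49, 43) = -2107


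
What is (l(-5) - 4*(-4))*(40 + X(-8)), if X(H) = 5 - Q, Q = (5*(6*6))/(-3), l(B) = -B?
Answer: 2205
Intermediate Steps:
Q = -60 (Q = (5*36)*(-⅓) = 180*(-⅓) = -60)
X(H) = 65 (X(H) = 5 - 1*(-60) = 5 + 60 = 65)
(l(-5) - 4*(-4))*(40 + X(-8)) = (-1*(-5) - 4*(-4))*(40 + 65) = (5 + 16)*105 = 21*105 = 2205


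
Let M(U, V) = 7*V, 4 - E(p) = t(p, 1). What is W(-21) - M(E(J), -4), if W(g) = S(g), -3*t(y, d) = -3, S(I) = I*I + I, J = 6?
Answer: 448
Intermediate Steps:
S(I) = I + I² (S(I) = I² + I = I + I²)
t(y, d) = 1 (t(y, d) = -⅓*(-3) = 1)
E(p) = 3 (E(p) = 4 - 1*1 = 4 - 1 = 3)
W(g) = g*(1 + g)
W(-21) - M(E(J), -4) = -21*(1 - 21) - 7*(-4) = -21*(-20) - 1*(-28) = 420 + 28 = 448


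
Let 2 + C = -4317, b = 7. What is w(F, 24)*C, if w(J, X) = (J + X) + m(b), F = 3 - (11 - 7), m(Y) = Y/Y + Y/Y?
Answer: -107975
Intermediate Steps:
m(Y) = 2 (m(Y) = 1 + 1 = 2)
C = -4319 (C = -2 - 4317 = -4319)
F = -1 (F = 3 - 1*4 = 3 - 4 = -1)
w(J, X) = 2 + J + X (w(J, X) = (J + X) + 2 = 2 + J + X)
w(F, 24)*C = (2 - 1 + 24)*(-4319) = 25*(-4319) = -107975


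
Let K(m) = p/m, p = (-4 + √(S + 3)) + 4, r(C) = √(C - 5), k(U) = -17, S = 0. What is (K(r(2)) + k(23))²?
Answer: (17 + I)² ≈ 288.0 + 34.0*I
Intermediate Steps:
r(C) = √(-5 + C)
p = √3 (p = (-4 + √(0 + 3)) + 4 = (-4 + √3) + 4 = √3 ≈ 1.7320)
K(m) = √3/m
(K(r(2)) + k(23))² = (√3/(√(-5 + 2)) - 17)² = (√3/(√(-3)) - 17)² = (√3/((I*√3)) - 17)² = (√3*(-I*√3/3) - 17)² = (-I - 17)² = (-17 - I)²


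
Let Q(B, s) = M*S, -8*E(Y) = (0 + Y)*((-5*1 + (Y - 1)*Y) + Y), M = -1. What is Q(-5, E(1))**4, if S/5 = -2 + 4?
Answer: 10000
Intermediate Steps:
S = 10 (S = 5*(-2 + 4) = 5*2 = 10)
E(Y) = -Y*(-5 + Y + Y*(-1 + Y))/8 (E(Y) = -(0 + Y)*((-5*1 + (Y - 1)*Y) + Y)/8 = -Y*((-5 + (-1 + Y)*Y) + Y)/8 = -Y*((-5 + Y*(-1 + Y)) + Y)/8 = -Y*(-5 + Y + Y*(-1 + Y))/8)
Q(B, s) = -10 (Q(B, s) = -1*10 = -10)
Q(-5, E(1))**4 = (-10)**4 = 10000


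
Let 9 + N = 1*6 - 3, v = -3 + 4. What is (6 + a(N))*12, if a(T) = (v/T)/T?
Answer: 217/3 ≈ 72.333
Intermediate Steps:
v = 1
N = -6 (N = -9 + (1*6 - 3) = -9 + (6 - 3) = -9 + 3 = -6)
a(T) = T⁻² (a(T) = (1/T)/T = 1/(T*T) = T⁻²)
(6 + a(N))*12 = (6 + (-6)⁻²)*12 = (6 + 1/36)*12 = (217/36)*12 = 217/3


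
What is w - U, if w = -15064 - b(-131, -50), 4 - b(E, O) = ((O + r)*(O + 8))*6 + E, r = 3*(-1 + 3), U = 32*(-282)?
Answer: 4913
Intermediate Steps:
U = -9024
r = 6 (r = 3*2 = 6)
b(E, O) = 4 - E - 6*(6 + O)*(8 + O) (b(E, O) = 4 - (((O + 6)*(O + 8))*6 + E) = 4 - (((6 + O)*(8 + O))*6 + E) = 4 - (6*(6 + O)*(8 + O) + E) = 4 - (E + 6*(6 + O)*(8 + O)) = 4 + (-E - 6*(6 + O)*(8 + O)) = 4 - E - 6*(6 + O)*(8 + O))
w = -4111 (w = -15064 - (-284 - 1*(-131) - 84*(-50) - 6*(-50)**2) = -15064 - (-284 + 131 + 4200 - 6*2500) = -15064 - (-284 + 131 + 4200 - 15000) = -15064 - 1*(-10953) = -15064 + 10953 = -4111)
w - U = -4111 - 1*(-9024) = -4111 + 9024 = 4913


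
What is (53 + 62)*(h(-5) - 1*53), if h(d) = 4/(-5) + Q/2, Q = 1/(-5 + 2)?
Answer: -37237/6 ≈ -6206.2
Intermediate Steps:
Q = -⅓ (Q = 1/(-3) = -⅓ ≈ -0.33333)
h(d) = -29/30 (h(d) = 4/(-5) - ⅓/2 = 4*(-⅕) - ⅓*½ = -⅘ - ⅙ = -29/30)
(53 + 62)*(h(-5) - 1*53) = (53 + 62)*(-29/30 - 1*53) = 115*(-29/30 - 53) = 115*(-1619/30) = -37237/6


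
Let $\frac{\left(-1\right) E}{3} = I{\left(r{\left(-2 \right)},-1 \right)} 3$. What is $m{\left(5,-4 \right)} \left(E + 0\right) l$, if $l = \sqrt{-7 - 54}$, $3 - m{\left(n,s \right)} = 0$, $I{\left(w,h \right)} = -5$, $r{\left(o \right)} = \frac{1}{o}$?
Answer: $135 i \sqrt{61} \approx 1054.4 i$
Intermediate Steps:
$m{\left(n,s \right)} = 3$ ($m{\left(n,s \right)} = 3 - 0 = 3 + 0 = 3$)
$E = 45$ ($E = - 3 \left(\left(-5\right) 3\right) = \left(-3\right) \left(-15\right) = 45$)
$l = i \sqrt{61}$ ($l = \sqrt{-61} = i \sqrt{61} \approx 7.8102 i$)
$m{\left(5,-4 \right)} \left(E + 0\right) l = 3 \left(45 + 0\right) i \sqrt{61} = 3 \cdot 45 i \sqrt{61} = 135 i \sqrt{61}$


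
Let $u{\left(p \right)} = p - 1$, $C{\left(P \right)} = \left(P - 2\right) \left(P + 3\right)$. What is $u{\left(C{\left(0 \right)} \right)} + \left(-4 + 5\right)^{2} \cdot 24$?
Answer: $17$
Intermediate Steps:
$C{\left(P \right)} = \left(-2 + P\right) \left(3 + P\right)$
$u{\left(p \right)} = -1 + p$
$u{\left(C{\left(0 \right)} \right)} + \left(-4 + 5\right)^{2} \cdot 24 = \left(-1 + \left(-6 + 0 + 0^{2}\right)\right) + \left(-4 + 5\right)^{2} \cdot 24 = \left(-1 + \left(-6 + 0 + 0\right)\right) + 1^{2} \cdot 24 = \left(-1 - 6\right) + 1 \cdot 24 = -7 + 24 = 17$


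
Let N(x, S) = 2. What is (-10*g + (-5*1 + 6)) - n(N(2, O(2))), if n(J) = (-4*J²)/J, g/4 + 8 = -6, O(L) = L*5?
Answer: 569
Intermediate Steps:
O(L) = 5*L
g = -56 (g = -32 + 4*(-6) = -32 - 24 = -56)
n(J) = -4*J
(-10*g + (-5*1 + 6)) - n(N(2, O(2))) = (-10*(-56) + (-5*1 + 6)) - (-4)*2 = (560 + (-5 + 6)) - 1*(-8) = (560 + 1) + 8 = 561 + 8 = 569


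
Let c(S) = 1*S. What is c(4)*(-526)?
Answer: -2104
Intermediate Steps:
c(S) = S
c(4)*(-526) = 4*(-526) = -2104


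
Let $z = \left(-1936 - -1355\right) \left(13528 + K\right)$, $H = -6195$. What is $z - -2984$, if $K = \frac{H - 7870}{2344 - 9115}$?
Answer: $- \frac{53206456229}{6771} \approx -7.858 \cdot 10^{6}$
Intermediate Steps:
$K = \frac{14065}{6771}$ ($K = \frac{-6195 - 7870}{2344 - 9115} = - \frac{14065}{-6771} = \left(-14065\right) \left(- \frac{1}{6771}\right) = \frac{14065}{6771} \approx 2.0772$)
$z = - \frac{53226660893}{6771}$ ($z = \left(-1936 - -1355\right) \left(13528 + \frac{14065}{6771}\right) = \left(-1936 + 1355\right) \frac{91612153}{6771} = \left(-581\right) \frac{91612153}{6771} = - \frac{53226660893}{6771} \approx -7.861 \cdot 10^{6}$)
$z - -2984 = - \frac{53226660893}{6771} - -2984 = - \frac{53226660893}{6771} + 2984 = - \frac{53206456229}{6771}$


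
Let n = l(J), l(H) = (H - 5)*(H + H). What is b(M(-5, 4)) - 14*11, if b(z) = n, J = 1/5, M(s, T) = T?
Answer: -3898/25 ≈ -155.92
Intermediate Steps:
J = ⅕ ≈ 0.20000
l(H) = 2*H*(-5 + H) (l(H) = (-5 + H)*(2*H) = 2*H*(-5 + H))
n = -48/25 (n = 2*(⅕)*(-5 + ⅕) = 2*(⅕)*(-24/5) = -48/25 ≈ -1.9200)
b(z) = -48/25
b(M(-5, 4)) - 14*11 = -48/25 - 14*11 = -48/25 - 154 = -3898/25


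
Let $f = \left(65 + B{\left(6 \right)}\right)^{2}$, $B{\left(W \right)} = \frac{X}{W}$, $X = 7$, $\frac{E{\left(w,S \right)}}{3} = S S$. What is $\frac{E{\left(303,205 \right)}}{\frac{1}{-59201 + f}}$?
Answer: $- \frac{82941674675}{12} \approx -6.9118 \cdot 10^{9}$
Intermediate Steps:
$E{\left(w,S \right)} = 3 S^{2}$ ($E{\left(w,S \right)} = 3 S S = 3 S^{2}$)
$B{\left(W \right)} = \frac{7}{W}$
$f = \frac{157609}{36}$ ($f = \left(65 + \frac{7}{6}\right)^{2} = \left(\frac{397}{6}\right)^{2} = \frac{157609}{36} \approx 4378.0$)
$\frac{E{\left(303,205 \right)}}{\frac{1}{-59201 + f}} = \frac{3 \cdot 205^{2}}{\frac{1}{-59201 + \frac{157609}{36}}} = \frac{3 \cdot 42025}{\frac{1}{- \frac{1973627}{36}}} = \frac{126075}{- \frac{36}{1973627}} = 126075 \left(- \frac{1973627}{36}\right) = - \frac{82941674675}{12}$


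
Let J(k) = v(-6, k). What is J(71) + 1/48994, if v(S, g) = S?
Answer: -293963/48994 ≈ -6.0000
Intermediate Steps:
J(k) = -6
J(71) + 1/48994 = -6 + 1/48994 = -293963/48994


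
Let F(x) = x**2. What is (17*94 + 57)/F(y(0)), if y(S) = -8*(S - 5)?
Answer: 331/320 ≈ 1.0344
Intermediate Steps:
y(S) = 40 - 8*S (y(S) = -8*(-5 + S) = 40 - 8*S)
(17*94 + 57)/F(y(0)) = (17*94 + 57)/((40 - 8*0)**2) = (1598 + 57)/((40 + 0)**2) = 1655/(40**2) = 1655/1600 = 1655*(1/1600) = 331/320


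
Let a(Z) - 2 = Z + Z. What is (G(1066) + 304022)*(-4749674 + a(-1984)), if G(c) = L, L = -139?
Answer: -1444550384120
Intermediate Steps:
G(c) = -139
a(Z) = 2 + 2*Z (a(Z) = 2 + (Z + Z) = 2 + 2*Z)
(G(1066) + 304022)*(-4749674 + a(-1984)) = (-139 + 304022)*(-4749674 + (2 + 2*(-1984))) = 303883*(-4749674 + (2 - 3968)) = 303883*(-4749674 - 3966) = 303883*(-4753640) = -1444550384120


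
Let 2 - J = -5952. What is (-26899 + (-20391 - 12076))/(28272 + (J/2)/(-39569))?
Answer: -2349053254/1118691791 ≈ -2.0998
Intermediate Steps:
J = 5954 (J = 2 - 1*(-5952) = 2 + 5952 = 5954)
(-26899 + (-20391 - 12076))/(28272 + (J/2)/(-39569)) = (-26899 + (-20391 - 12076))/(28272 + (5954/2)/(-39569)) = (-26899 - 32467)/(28272 + ((½)*5954)*(-1/39569)) = -59366/(28272 + 2977*(-1/39569)) = -59366/(28272 - 2977/39569) = -59366/1118691791/39569 = -59366*39569/1118691791 = -2349053254/1118691791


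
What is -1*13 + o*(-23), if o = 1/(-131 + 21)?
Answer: -1407/110 ≈ -12.791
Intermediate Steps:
o = -1/110 (o = 1/(-110) = -1/110 ≈ -0.0090909)
-1*13 + o*(-23) = -1*13 - 1/110*(-23) = -13 + 23/110 = -1407/110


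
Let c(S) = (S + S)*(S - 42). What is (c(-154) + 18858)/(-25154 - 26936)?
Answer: -39613/26045 ≈ -1.5209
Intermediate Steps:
c(S) = 2*S*(-42 + S) (c(S) = (2*S)*(-42 + S) = 2*S*(-42 + S))
(c(-154) + 18858)/(-25154 - 26936) = (2*(-154)*(-42 - 154) + 18858)/(-25154 - 26936) = (2*(-154)*(-196) + 18858)/(-52090) = (60368 + 18858)*(-1/52090) = 79226*(-1/52090) = -39613/26045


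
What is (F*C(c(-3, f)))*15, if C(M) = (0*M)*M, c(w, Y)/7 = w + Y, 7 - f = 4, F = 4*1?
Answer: 0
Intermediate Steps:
F = 4
f = 3 (f = 7 - 1*4 = 7 - 4 = 3)
c(w, Y) = 7*Y + 7*w (c(w, Y) = 7*(w + Y) = 7*(Y + w) = 7*Y + 7*w)
C(M) = 0 (C(M) = 0*M = 0)
(F*C(c(-3, f)))*15 = (4*0)*15 = 0*15 = 0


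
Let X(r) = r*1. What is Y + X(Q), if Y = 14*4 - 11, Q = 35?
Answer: 80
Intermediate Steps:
X(r) = r
Y = 45 (Y = 56 - 11 = 45)
Y + X(Q) = 45 + 35 = 80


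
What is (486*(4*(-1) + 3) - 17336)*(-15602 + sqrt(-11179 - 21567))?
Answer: 278058844 - 17822*I*sqrt(32746) ≈ 2.7806e+8 - 3.225e+6*I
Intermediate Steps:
(486*(4*(-1) + 3) - 17336)*(-15602 + sqrt(-11179 - 21567)) = (486*(-4 + 3) - 17336)*(-15602 + sqrt(-32746)) = (486*(-1) - 17336)*(-15602 + I*sqrt(32746)) = (-486 - 17336)*(-15602 + I*sqrt(32746)) = -17822*(-15602 + I*sqrt(32746)) = 278058844 - 17822*I*sqrt(32746)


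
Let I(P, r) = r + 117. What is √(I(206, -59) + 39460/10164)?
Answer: √3302103/231 ≈ 7.8665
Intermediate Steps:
I(P, r) = 117 + r
√(I(206, -59) + 39460/10164) = √((117 - 59) + 39460/10164) = √(58 + 39460*(1/10164)) = √(58 + 9865/2541) = √(157243/2541) = √3302103/231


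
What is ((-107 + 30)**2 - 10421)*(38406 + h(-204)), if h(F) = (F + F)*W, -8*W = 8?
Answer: -174352488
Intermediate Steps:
W = -1 (W = -1/8*8 = -1)
h(F) = -2*F (h(F) = (F + F)*(-1) = (2*F)*(-1) = -2*F)
((-107 + 30)**2 - 10421)*(38406 + h(-204)) = ((-107 + 30)**2 - 10421)*(38406 - 2*(-204)) = ((-77)**2 - 10421)*(38406 + 408) = (5929 - 10421)*38814 = -4492*38814 = -174352488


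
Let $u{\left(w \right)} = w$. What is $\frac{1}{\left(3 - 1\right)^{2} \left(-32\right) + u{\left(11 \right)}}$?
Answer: $- \frac{1}{117} \approx -0.008547$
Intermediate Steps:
$\frac{1}{\left(3 - 1\right)^{2} \left(-32\right) + u{\left(11 \right)}} = \frac{1}{\left(3 - 1\right)^{2} \left(-32\right) + 11} = \frac{1}{2^{2} \left(-32\right) + 11} = \frac{1}{4 \left(-32\right) + 11} = \frac{1}{-128 + 11} = \frac{1}{-117} = - \frac{1}{117}$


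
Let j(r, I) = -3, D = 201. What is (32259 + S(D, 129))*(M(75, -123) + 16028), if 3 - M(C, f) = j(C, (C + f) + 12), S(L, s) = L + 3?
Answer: 520511742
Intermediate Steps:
S(L, s) = 3 + L
M(C, f) = 6 (M(C, f) = 3 - 1*(-3) = 3 + 3 = 6)
(32259 + S(D, 129))*(M(75, -123) + 16028) = (32259 + (3 + 201))*(6 + 16028) = (32259 + 204)*16034 = 32463*16034 = 520511742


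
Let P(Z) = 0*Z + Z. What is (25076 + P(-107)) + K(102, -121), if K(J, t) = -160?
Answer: 24809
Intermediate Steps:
P(Z) = Z (P(Z) = 0 + Z = Z)
(25076 + P(-107)) + K(102, -121) = (25076 - 107) - 160 = 24969 - 160 = 24809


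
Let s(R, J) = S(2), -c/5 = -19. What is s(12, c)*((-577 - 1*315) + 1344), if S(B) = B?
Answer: 904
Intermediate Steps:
c = 95 (c = -5*(-19) = 95)
s(R, J) = 2
s(12, c)*((-577 - 1*315) + 1344) = 2*((-577 - 1*315) + 1344) = 2*((-577 - 315) + 1344) = 2*(-892 + 1344) = 2*452 = 904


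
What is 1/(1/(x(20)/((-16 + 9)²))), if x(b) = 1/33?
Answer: 1/1617 ≈ 0.00061843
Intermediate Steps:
x(b) = 1/33
1/(1/(x(20)/((-16 + 9)²))) = 1/(1/(1/(33*((-16 + 9)²)))) = 1/(1/(1/(33*((-7)²)))) = 1/(1/((1/33)/49)) = 1/(1/((1/33)*(1/49))) = 1/(1/(1/1617)) = 1/1617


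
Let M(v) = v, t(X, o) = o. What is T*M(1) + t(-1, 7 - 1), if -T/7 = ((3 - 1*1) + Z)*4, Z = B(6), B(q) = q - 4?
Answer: -106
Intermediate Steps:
B(q) = -4 + q
Z = 2 (Z = -4 + 6 = 2)
T = -112 (T = -7*((3 - 1*1) + 2)*4 = -7*((3 - 1) + 2)*4 = -7*(2 + 2)*4 = -28*4 = -7*16 = -112)
T*M(1) + t(-1, 7 - 1) = -112*1 + (7 - 1) = -112 + 6 = -106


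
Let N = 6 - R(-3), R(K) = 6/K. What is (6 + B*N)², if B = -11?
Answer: 6724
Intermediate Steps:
N = 8 (N = 6 - 6/(-3) = 6 - 6*(-1)/3 = 6 - 1*(-2) = 6 + 2 = 8)
(6 + B*N)² = (6 - 11*8)² = (6 - 88)² = (-82)² = 6724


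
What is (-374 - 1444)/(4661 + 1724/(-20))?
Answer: -4545/11437 ≈ -0.39739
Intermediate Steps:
(-374 - 1444)/(4661 + 1724/(-20)) = -1818/(4661 + 1724*(-1/20)) = -1818/(4661 - 431/5) = -1818/22874/5 = -1818*5/22874 = -4545/11437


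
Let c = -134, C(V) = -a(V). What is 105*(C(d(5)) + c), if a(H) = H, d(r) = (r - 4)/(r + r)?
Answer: -28161/2 ≈ -14081.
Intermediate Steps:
d(r) = (-4 + r)/(2*r) (d(r) = (-4 + r)/((2*r)) = (-4 + r)*(1/(2*r)) = (-4 + r)/(2*r))
C(V) = -V
105*(C(d(5)) + c) = 105*(-(-4 + 5)/(2*5) - 134) = 105*(-1/(2*5) - 134) = 105*(-1*⅒ - 134) = 105*(-⅒ - 134) = 105*(-1341/10) = -28161/2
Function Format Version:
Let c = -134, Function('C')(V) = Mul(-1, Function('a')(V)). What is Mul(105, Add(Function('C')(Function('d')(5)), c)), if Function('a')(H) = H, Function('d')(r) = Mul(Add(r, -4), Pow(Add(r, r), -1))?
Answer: Rational(-28161, 2) ≈ -14081.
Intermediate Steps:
Function('d')(r) = Mul(Rational(1, 2), Pow(r, -1), Add(-4, r)) (Function('d')(r) = Mul(Add(-4, r), Pow(Mul(2, r), -1)) = Mul(Add(-4, r), Mul(Rational(1, 2), Pow(r, -1))) = Mul(Rational(1, 2), Pow(r, -1), Add(-4, r)))
Function('C')(V) = Mul(-1, V)
Mul(105, Add(Function('C')(Function('d')(5)), c)) = Mul(105, Add(Mul(-1, Mul(Rational(1, 2), Pow(5, -1), Add(-4, 5))), -134)) = Mul(105, Add(Mul(-1, Mul(Rational(1, 2), Rational(1, 5), 1)), -134)) = Mul(105, Add(Mul(-1, Rational(1, 10)), -134)) = Mul(105, Add(Rational(-1, 10), -134)) = Mul(105, Rational(-1341, 10)) = Rational(-28161, 2)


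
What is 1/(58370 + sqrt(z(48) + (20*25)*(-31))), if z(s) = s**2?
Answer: 29185/1703535048 - I*sqrt(3299)/1703535048 ≈ 1.7132e-5 - 3.3716e-8*I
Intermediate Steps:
1/(58370 + sqrt(z(48) + (20*25)*(-31))) = 1/(58370 + sqrt(48**2 + (20*25)*(-31))) = 1/(58370 + sqrt(2304 + 500*(-31))) = 1/(58370 + sqrt(2304 - 15500)) = 1/(58370 + sqrt(-13196)) = 1/(58370 + 2*I*sqrt(3299))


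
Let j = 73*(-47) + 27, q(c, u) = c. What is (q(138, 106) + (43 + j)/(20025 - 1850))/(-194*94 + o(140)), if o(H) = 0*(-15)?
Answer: -2504789/331439300 ≈ -0.0075573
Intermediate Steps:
j = -3404 (j = -3431 + 27 = -3404)
o(H) = 0
(q(138, 106) + (43 + j)/(20025 - 1850))/(-194*94 + o(140)) = (138 + (43 - 3404)/(20025 - 1850))/(-194*94 + 0) = (138 - 3361/18175)/(-18236 + 0) = (138 - 3361*1/18175)/(-18236) = (138 - 3361/18175)*(-1/18236) = (2504789/18175)*(-1/18236) = -2504789/331439300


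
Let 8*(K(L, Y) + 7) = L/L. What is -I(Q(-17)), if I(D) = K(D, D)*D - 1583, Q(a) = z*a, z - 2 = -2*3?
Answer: 4101/2 ≈ 2050.5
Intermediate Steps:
K(L, Y) = -55/8 (K(L, Y) = -7 + (L/L)/8 = -7 + (1/8)*1 = -7 + 1/8 = -55/8)
z = -4 (z = 2 - 2*3 = 2 - 6 = -4)
Q(a) = -4*a
I(D) = -1583 - 55*D/8 (I(D) = -55*D/8 - 1583 = -1583 - 55*D/8)
-I(Q(-17)) = -(-1583 - (-55)*(-17)/2) = -(-1583 - 55/8*68) = -(-1583 - 935/2) = -1*(-4101/2) = 4101/2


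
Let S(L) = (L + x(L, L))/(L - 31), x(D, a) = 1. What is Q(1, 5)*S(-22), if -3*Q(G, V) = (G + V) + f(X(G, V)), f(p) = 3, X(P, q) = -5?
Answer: -63/53 ≈ -1.1887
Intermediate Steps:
S(L) = (1 + L)/(-31 + L) (S(L) = (L + 1)/(L - 31) = (1 + L)/(-31 + L))
Q(G, V) = -1 - G/3 - V/3 (Q(G, V) = -((G + V) + 3)/3 = -(3 + G + V)/3 = -1 - G/3 - V/3)
Q(1, 5)*S(-22) = (-1 - ⅓*1 - ⅓*5)*((1 - 22)/(-31 - 22)) = (-1 - ⅓ - 5/3)*(-21/(-53)) = -(-3)*(-21)/53 = -3*21/53 = -63/53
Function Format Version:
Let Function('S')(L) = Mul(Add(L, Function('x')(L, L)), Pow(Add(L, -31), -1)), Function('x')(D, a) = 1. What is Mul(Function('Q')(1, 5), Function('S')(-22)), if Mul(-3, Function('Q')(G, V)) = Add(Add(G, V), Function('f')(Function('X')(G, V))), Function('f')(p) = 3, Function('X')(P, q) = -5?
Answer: Rational(-63, 53) ≈ -1.1887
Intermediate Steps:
Function('S')(L) = Mul(Pow(Add(-31, L), -1), Add(1, L)) (Function('S')(L) = Mul(Add(L, 1), Pow(Add(L, -31), -1)) = Mul(Add(1, L), Pow(Add(-31, L), -1)) = Mul(Pow(Add(-31, L), -1), Add(1, L)))
Function('Q')(G, V) = Add(-1, Mul(Rational(-1, 3), G), Mul(Rational(-1, 3), V)) (Function('Q')(G, V) = Mul(Rational(-1, 3), Add(Add(G, V), 3)) = Mul(Rational(-1, 3), Add(3, G, V)) = Add(-1, Mul(Rational(-1, 3), G), Mul(Rational(-1, 3), V)))
Mul(Function('Q')(1, 5), Function('S')(-22)) = Mul(Add(-1, Mul(Rational(-1, 3), 1), Mul(Rational(-1, 3), 5)), Mul(Pow(Add(-31, -22), -1), Add(1, -22))) = Mul(Add(-1, Rational(-1, 3), Rational(-5, 3)), Mul(Pow(-53, -1), -21)) = Mul(-3, Mul(Rational(-1, 53), -21)) = Mul(-3, Rational(21, 53)) = Rational(-63, 53)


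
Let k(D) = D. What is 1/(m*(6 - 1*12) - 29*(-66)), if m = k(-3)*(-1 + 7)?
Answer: 1/2022 ≈ 0.00049456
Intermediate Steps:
m = -18 (m = -3*(-1 + 7) = -3*6 = -18)
1/(m*(6 - 1*12) - 29*(-66)) = 1/(-18*(6 - 1*12) - 29*(-66)) = 1/(-18*(6 - 12) - 1*(-1914)) = 1/(-18*(-6) + 1914) = 1/(108 + 1914) = 1/2022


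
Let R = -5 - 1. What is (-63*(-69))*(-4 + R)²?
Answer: 434700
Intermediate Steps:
R = -6
(-63*(-69))*(-4 + R)² = (-63*(-69))*(-4 - 6)² = 4347*(-10)² = 4347*100 = 434700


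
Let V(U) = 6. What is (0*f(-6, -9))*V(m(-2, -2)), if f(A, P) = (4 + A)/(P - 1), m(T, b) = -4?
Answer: 0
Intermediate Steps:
f(A, P) = (4 + A)/(-1 + P)
(0*f(-6, -9))*V(m(-2, -2)) = (0*((4 - 6)/(-1 - 9)))*6 = (0*(-2/(-10)))*6 = (0*(-⅒*(-2)))*6 = (0*(⅕))*6 = 0*6 = 0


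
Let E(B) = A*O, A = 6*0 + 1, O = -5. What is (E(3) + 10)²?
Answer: 25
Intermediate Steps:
A = 1 (A = 0 + 1 = 1)
E(B) = -5 (E(B) = 1*(-5) = -5)
(E(3) + 10)² = (-5 + 10)² = 5² = 25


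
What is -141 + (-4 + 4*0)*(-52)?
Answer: 67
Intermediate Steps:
-141 + (-4 + 4*0)*(-52) = -141 + (-4 + 0)*(-52) = -141 - 4*(-52) = -141 + 208 = 67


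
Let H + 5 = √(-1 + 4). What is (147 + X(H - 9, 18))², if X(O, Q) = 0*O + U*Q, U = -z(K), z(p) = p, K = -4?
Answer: 47961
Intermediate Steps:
H = -5 + √3 (H = -5 + √(-1 + 4) = -5 + √3 ≈ -3.2679)
U = 4 (U = -1*(-4) = 4)
X(O, Q) = 4*Q (X(O, Q) = 0*O + 4*Q = 0 + 4*Q = 4*Q)
(147 + X(H - 9, 18))² = (147 + 4*18)² = (147 + 72)² = 219² = 47961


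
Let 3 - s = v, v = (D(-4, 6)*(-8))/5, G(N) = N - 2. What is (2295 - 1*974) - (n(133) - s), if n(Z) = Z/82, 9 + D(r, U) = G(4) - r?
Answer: 540207/410 ≈ 1317.6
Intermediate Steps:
G(N) = -2 + N
D(r, U) = -7 - r (D(r, U) = -9 + ((-2 + 4) - r) = -9 + (2 - r) = -7 - r)
n(Z) = Z/82 (n(Z) = Z*(1/82) = Z/82)
v = 24/5 (v = ((-7 - 1*(-4))*(-8))/5 = ((-7 + 4)*(-8))*(⅕) = -3*(-8)*(⅕) = 24*(⅕) = 24/5 ≈ 4.8000)
s = -9/5 (s = 3 - 1*24/5 = 3 - 24/5 = -9/5 ≈ -1.8000)
(2295 - 1*974) - (n(133) - s) = (2295 - 1*974) - ((1/82)*133 - 1*(-9/5)) = (2295 - 974) - (133/82 + 9/5) = 1321 - 1*1403/410 = 1321 - 1403/410 = 540207/410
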